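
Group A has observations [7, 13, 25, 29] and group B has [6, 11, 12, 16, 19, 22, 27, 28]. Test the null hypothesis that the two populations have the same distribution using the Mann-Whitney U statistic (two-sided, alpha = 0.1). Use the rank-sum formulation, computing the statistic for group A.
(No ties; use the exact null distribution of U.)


Step 1: Combine and sort all 12 observations; assign midranks.
sorted (value, group): (6,Y), (7,X), (11,Y), (12,Y), (13,X), (16,Y), (19,Y), (22,Y), (25,X), (27,Y), (28,Y), (29,X)
ranks: 6->1, 7->2, 11->3, 12->4, 13->5, 16->6, 19->7, 22->8, 25->9, 27->10, 28->11, 29->12
Step 2: Rank sum for X: R1 = 2 + 5 + 9 + 12 = 28.
Step 3: U_X = R1 - n1(n1+1)/2 = 28 - 4*5/2 = 28 - 10 = 18.
       U_Y = n1*n2 - U_X = 32 - 18 = 14.
Step 4: No ties, so the exact null distribution of U (based on enumerating the C(12,4) = 495 equally likely rank assignments) gives the two-sided p-value.
Step 5: p-value = 0.808081; compare to alpha = 0.1. fail to reject H0.

U_X = 18, p = 0.808081, fail to reject H0 at alpha = 0.1.


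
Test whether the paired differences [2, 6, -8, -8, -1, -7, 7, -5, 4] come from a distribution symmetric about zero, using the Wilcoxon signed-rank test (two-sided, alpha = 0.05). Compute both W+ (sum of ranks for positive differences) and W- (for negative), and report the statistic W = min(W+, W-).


Step 1: Drop any zero differences (none here) and take |d_i|.
|d| = [2, 6, 8, 8, 1, 7, 7, 5, 4]
Step 2: Midrank |d_i| (ties get averaged ranks).
ranks: |2|->2, |6|->5, |8|->8.5, |8|->8.5, |1|->1, |7|->6.5, |7|->6.5, |5|->4, |4|->3
Step 3: Attach original signs; sum ranks with positive sign and with negative sign.
W+ = 2 + 5 + 6.5 + 3 = 16.5
W- = 8.5 + 8.5 + 1 + 6.5 + 4 = 28.5
(Check: W+ + W- = 45 should equal n(n+1)/2 = 45.)
Step 4: Test statistic W = min(W+, W-) = 16.5.
Step 5: Ties in |d|, so use the tie-corrected normal approximation.
        E[W] = n(n+1)/4 = 9*10/4 = 22.5.
        Tie groups: |d|=7 (t=2), |d|=8 (t=2); sum(t^3 - t) = 12.
        Var[W] = n(n+1)(2n+1)/24 - sum(t^3-t)/48 = 1710/24 - 12/48 = 71.
        z = (W - E[W]) / sqrt(Var[W]) = (16.5 - 22.5) / 8.4261 = -0.7121.
        Two-sided p = 2*Phi(z) = 0.476422.
Step 6: alpha = 0.05. fail to reject H0.

W+ = 16.5, W- = 28.5, W = min = 16.5, p = 0.476422, fail to reject H0.


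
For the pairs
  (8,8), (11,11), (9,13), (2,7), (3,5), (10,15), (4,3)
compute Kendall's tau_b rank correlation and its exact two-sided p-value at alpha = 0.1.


Step 1: Enumerate the 21 unordered pairs (i,j) with i<j and classify each by sign(x_j-x_i) * sign(y_j-y_i).
  (1,2):dx=+3,dy=+3->C; (1,3):dx=+1,dy=+5->C; (1,4):dx=-6,dy=-1->C; (1,5):dx=-5,dy=-3->C
  (1,6):dx=+2,dy=+7->C; (1,7):dx=-4,dy=-5->C; (2,3):dx=-2,dy=+2->D; (2,4):dx=-9,dy=-4->C
  (2,5):dx=-8,dy=-6->C; (2,6):dx=-1,dy=+4->D; (2,7):dx=-7,dy=-8->C; (3,4):dx=-7,dy=-6->C
  (3,5):dx=-6,dy=-8->C; (3,6):dx=+1,dy=+2->C; (3,7):dx=-5,dy=-10->C; (4,5):dx=+1,dy=-2->D
  (4,6):dx=+8,dy=+8->C; (4,7):dx=+2,dy=-4->D; (5,6):dx=+7,dy=+10->C; (5,7):dx=+1,dy=-2->D
  (6,7):dx=-6,dy=-12->C
Step 2: C = 16, D = 5, total pairs = 21.
Step 3: tau = (C - D)/(n(n-1)/2) = (16 - 5)/21 = 0.523810.
Step 4: Exact two-sided p-value (enumerate n! = 5040 permutations of y under H0): p = 0.136111.
Step 5: alpha = 0.1. fail to reject H0.

tau_b = 0.5238 (C=16, D=5), p = 0.136111, fail to reject H0.


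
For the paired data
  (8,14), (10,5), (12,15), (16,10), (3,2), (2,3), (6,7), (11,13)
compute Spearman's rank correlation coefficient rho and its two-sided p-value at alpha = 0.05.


Step 1: Rank x and y separately (midranks; no ties here).
rank(x): 8->4, 10->5, 12->7, 16->8, 3->2, 2->1, 6->3, 11->6
rank(y): 14->7, 5->3, 15->8, 10->5, 2->1, 3->2, 7->4, 13->6
Step 2: d_i = R_x(i) - R_y(i); compute d_i^2.
  (4-7)^2=9, (5-3)^2=4, (7-8)^2=1, (8-5)^2=9, (2-1)^2=1, (1-2)^2=1, (3-4)^2=1, (6-6)^2=0
sum(d^2) = 26.
Step 3: rho = 1 - 6*26 / (8*(8^2 - 1)) = 1 - 156/504 = 0.690476.
Step 4: Under H0, t = rho * sqrt((n-2)/(1-rho^2)) = 2.3382 ~ t(6).
Step 5: Two-sided p-value from the t-distribution with 6 df = 0.057990.
Step 6: alpha = 0.05. fail to reject H0.

rho = 0.6905, p = 0.057990, fail to reject H0 at alpha = 0.05.


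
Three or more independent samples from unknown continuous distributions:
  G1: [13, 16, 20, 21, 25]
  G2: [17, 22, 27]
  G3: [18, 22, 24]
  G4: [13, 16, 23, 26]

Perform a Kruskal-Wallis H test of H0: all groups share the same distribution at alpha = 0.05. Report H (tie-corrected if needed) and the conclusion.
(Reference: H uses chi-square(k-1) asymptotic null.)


Step 1: Combine all N = 15 observations and assign midranks.
sorted (value, group, rank): (13,G1,1.5), (13,G4,1.5), (16,G1,3.5), (16,G4,3.5), (17,G2,5), (18,G3,6), (20,G1,7), (21,G1,8), (22,G2,9.5), (22,G3,9.5), (23,G4,11), (24,G3,12), (25,G1,13), (26,G4,14), (27,G2,15)
Step 2: Sum ranks within each group.
R_1 = 33 (n_1 = 5)
R_2 = 29.5 (n_2 = 3)
R_3 = 27.5 (n_3 = 3)
R_4 = 30 (n_4 = 4)
Step 3: H = 12/(N(N+1)) * sum(R_i^2/n_i) - 3(N+1)
     = 12/(15*16) * (33^2/5 + 29.5^2/3 + 27.5^2/3 + 30^2/4) - 3*16
     = 0.050000 * 984.967 - 48
     = 1.248333.
Step 4: Ties present; correction factor C = 1 - 18/(15^3 - 15) = 0.994643. Corrected H = 1.248333 / 0.994643 = 1.255057.
Step 5: Under H0, H ~ chi^2(3); p-value = 0.739832.
Step 6: alpha = 0.05. fail to reject H0.

H = 1.2551, df = 3, p = 0.739832, fail to reject H0.


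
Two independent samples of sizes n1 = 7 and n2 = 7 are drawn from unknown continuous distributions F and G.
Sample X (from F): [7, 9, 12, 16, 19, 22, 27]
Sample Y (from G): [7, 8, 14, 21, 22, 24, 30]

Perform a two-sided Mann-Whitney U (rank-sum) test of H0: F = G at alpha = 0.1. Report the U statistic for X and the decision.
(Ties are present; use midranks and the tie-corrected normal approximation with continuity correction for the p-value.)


Step 1: Combine and sort all 14 observations; assign midranks.
sorted (value, group): (7,X), (7,Y), (8,Y), (9,X), (12,X), (14,Y), (16,X), (19,X), (21,Y), (22,X), (22,Y), (24,Y), (27,X), (30,Y)
ranks: 7->1.5, 7->1.5, 8->3, 9->4, 12->5, 14->6, 16->7, 19->8, 21->9, 22->10.5, 22->10.5, 24->12, 27->13, 30->14
Step 2: Rank sum for X: R1 = 1.5 + 4 + 5 + 7 + 8 + 10.5 + 13 = 49.
Step 3: U_X = R1 - n1(n1+1)/2 = 49 - 7*8/2 = 49 - 28 = 21.
       U_Y = n1*n2 - U_X = 49 - 21 = 28.
Step 4: Ties are present, so use the tie-corrected normal approximation (with continuity correction) for the p-value.
Step 5: p-value = 0.700852; compare to alpha = 0.1. fail to reject H0.

U_X = 21, p = 0.700852, fail to reject H0 at alpha = 0.1.


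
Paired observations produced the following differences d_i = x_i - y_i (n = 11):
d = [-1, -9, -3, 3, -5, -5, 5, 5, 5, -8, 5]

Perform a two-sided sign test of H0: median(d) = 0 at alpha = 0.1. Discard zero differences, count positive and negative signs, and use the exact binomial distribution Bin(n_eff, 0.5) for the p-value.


Step 1: Discard zero differences. Original n = 11; n_eff = number of nonzero differences = 11.
Nonzero differences (with sign): -1, -9, -3, +3, -5, -5, +5, +5, +5, -8, +5
Step 2: Count signs: positive = 5, negative = 6.
Step 3: Under H0: P(positive) = 0.5, so the number of positives S ~ Bin(11, 0.5).
Step 4: Two-sided exact p-value = sum of Bin(11,0.5) probabilities at or below the observed probability = 1.000000.
Step 5: alpha = 0.1. fail to reject H0.

n_eff = 11, pos = 5, neg = 6, p = 1.000000, fail to reject H0.


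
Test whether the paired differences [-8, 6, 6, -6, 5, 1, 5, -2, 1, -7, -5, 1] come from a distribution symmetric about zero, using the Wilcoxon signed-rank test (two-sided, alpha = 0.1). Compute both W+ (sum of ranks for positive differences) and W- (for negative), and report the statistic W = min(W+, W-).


Step 1: Drop any zero differences (none here) and take |d_i|.
|d| = [8, 6, 6, 6, 5, 1, 5, 2, 1, 7, 5, 1]
Step 2: Midrank |d_i| (ties get averaged ranks).
ranks: |8|->12, |6|->9, |6|->9, |6|->9, |5|->6, |1|->2, |5|->6, |2|->4, |1|->2, |7|->11, |5|->6, |1|->2
Step 3: Attach original signs; sum ranks with positive sign and with negative sign.
W+ = 9 + 9 + 6 + 2 + 6 + 2 + 2 = 36
W- = 12 + 9 + 4 + 11 + 6 = 42
(Check: W+ + W- = 78 should equal n(n+1)/2 = 78.)
Step 4: Test statistic W = min(W+, W-) = 36.
Step 5: Ties in |d|, so use the tie-corrected normal approximation.
        E[W] = n(n+1)/4 = 12*13/4 = 39.
        Tie groups: |d|=1 (t=3), |d|=5 (t=3), |d|=6 (t=3); sum(t^3 - t) = 72.
        Var[W] = n(n+1)(2n+1)/24 - sum(t^3-t)/48 = 3900/24 - 72/48 = 161.
        z = (W - E[W]) / sqrt(Var[W]) = (36 - 39) / 12.6886 = -0.2364.
        Two-sided p = 2*Phi(z) = 0.813097.
Step 6: alpha = 0.1. fail to reject H0.

W+ = 36, W- = 42, W = min = 36, p = 0.813097, fail to reject H0.


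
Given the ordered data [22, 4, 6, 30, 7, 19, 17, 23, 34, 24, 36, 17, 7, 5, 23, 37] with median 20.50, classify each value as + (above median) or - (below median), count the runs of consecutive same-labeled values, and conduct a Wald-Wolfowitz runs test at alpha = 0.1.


Step 1: Compute median = 20.50; label A = above, B = below.
Labels in order: ABBABBBAAAABBBAA  (n_A = 8, n_B = 8)
Step 2: Count runs R = 7.
Step 3: Under H0 (random ordering), E[R] = 2*n_A*n_B/(n_A+n_B) + 1 = 2*8*8/16 + 1 = 9.0000.
        Var[R] = 2*n_A*n_B*(2*n_A*n_B - n_A - n_B) / ((n_A+n_B)^2 * (n_A+n_B-1)) = 14336/3840 = 3.7333.
        SD[R] = 1.9322.
Step 4: Continuity-corrected z = (R + 0.5 - E[R]) / SD[R] = (7 + 0.5 - 9.0000) / 1.9322 = -0.7763.
Step 5: Two-sided p-value via normal approximation = 2*(1 - Phi(|z|)) = 0.437558.
Step 6: alpha = 0.1. fail to reject H0.

R = 7, z = -0.7763, p = 0.437558, fail to reject H0.


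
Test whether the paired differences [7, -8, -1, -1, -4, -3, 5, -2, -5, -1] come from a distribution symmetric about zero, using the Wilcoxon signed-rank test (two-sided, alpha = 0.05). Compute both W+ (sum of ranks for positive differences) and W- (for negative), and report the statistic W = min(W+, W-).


Step 1: Drop any zero differences (none here) and take |d_i|.
|d| = [7, 8, 1, 1, 4, 3, 5, 2, 5, 1]
Step 2: Midrank |d_i| (ties get averaged ranks).
ranks: |7|->9, |8|->10, |1|->2, |1|->2, |4|->6, |3|->5, |5|->7.5, |2|->4, |5|->7.5, |1|->2
Step 3: Attach original signs; sum ranks with positive sign and with negative sign.
W+ = 9 + 7.5 = 16.5
W- = 10 + 2 + 2 + 6 + 5 + 4 + 7.5 + 2 = 38.5
(Check: W+ + W- = 55 should equal n(n+1)/2 = 55.)
Step 4: Test statistic W = min(W+, W-) = 16.5.
Step 5: Ties in |d|, so use the tie-corrected normal approximation.
        E[W] = n(n+1)/4 = 10*11/4 = 27.5.
        Tie groups: |d|=1 (t=3), |d|=5 (t=2); sum(t^3 - t) = 30.
        Var[W] = n(n+1)(2n+1)/24 - sum(t^3-t)/48 = 2310/24 - 30/48 = 95.625.
        z = (W - E[W]) / sqrt(Var[W]) = (16.5 - 27.5) / 9.7788 = -1.1249.
        Two-sided p = 2*Phi(z) = 0.260639.
Step 6: alpha = 0.05. fail to reject H0.

W+ = 16.5, W- = 38.5, W = min = 16.5, p = 0.260639, fail to reject H0.


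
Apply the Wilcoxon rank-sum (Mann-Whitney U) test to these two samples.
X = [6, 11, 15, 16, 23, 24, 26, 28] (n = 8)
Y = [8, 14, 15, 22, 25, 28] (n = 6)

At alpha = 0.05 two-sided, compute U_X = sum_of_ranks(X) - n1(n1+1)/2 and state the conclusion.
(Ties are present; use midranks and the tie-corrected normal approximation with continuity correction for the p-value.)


Step 1: Combine and sort all 14 observations; assign midranks.
sorted (value, group): (6,X), (8,Y), (11,X), (14,Y), (15,X), (15,Y), (16,X), (22,Y), (23,X), (24,X), (25,Y), (26,X), (28,X), (28,Y)
ranks: 6->1, 8->2, 11->3, 14->4, 15->5.5, 15->5.5, 16->7, 22->8, 23->9, 24->10, 25->11, 26->12, 28->13.5, 28->13.5
Step 2: Rank sum for X: R1 = 1 + 3 + 5.5 + 7 + 9 + 10 + 12 + 13.5 = 61.
Step 3: U_X = R1 - n1(n1+1)/2 = 61 - 8*9/2 = 61 - 36 = 25.
       U_Y = n1*n2 - U_X = 48 - 25 = 23.
Step 4: Ties are present, so use the tie-corrected normal approximation (with continuity correction) for the p-value.
Step 5: p-value = 0.948419; compare to alpha = 0.05. fail to reject H0.

U_X = 25, p = 0.948419, fail to reject H0 at alpha = 0.05.


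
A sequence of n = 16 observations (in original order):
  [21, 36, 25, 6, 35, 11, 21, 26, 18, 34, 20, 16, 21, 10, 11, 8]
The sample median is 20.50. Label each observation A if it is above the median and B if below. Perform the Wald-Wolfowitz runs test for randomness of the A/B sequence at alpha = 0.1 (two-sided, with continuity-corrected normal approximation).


Step 1: Compute median = 20.50; label A = above, B = below.
Labels in order: AAABABAABABBABBB  (n_A = 8, n_B = 8)
Step 2: Count runs R = 10.
Step 3: Under H0 (random ordering), E[R] = 2*n_A*n_B/(n_A+n_B) + 1 = 2*8*8/16 + 1 = 9.0000.
        Var[R] = 2*n_A*n_B*(2*n_A*n_B - n_A - n_B) / ((n_A+n_B)^2 * (n_A+n_B-1)) = 14336/3840 = 3.7333.
        SD[R] = 1.9322.
Step 4: Continuity-corrected z = (R - 0.5 - E[R]) / SD[R] = (10 - 0.5 - 9.0000) / 1.9322 = 0.2588.
Step 5: Two-sided p-value via normal approximation = 2*(1 - Phi(|z|)) = 0.795809.
Step 6: alpha = 0.1. fail to reject H0.

R = 10, z = 0.2588, p = 0.795809, fail to reject H0.


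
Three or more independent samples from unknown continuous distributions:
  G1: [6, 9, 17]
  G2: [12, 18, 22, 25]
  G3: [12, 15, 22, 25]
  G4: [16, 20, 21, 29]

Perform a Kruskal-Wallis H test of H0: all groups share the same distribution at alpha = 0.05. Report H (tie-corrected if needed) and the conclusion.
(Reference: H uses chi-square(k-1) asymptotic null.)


Step 1: Combine all N = 15 observations and assign midranks.
sorted (value, group, rank): (6,G1,1), (9,G1,2), (12,G2,3.5), (12,G3,3.5), (15,G3,5), (16,G4,6), (17,G1,7), (18,G2,8), (20,G4,9), (21,G4,10), (22,G2,11.5), (22,G3,11.5), (25,G2,13.5), (25,G3,13.5), (29,G4,15)
Step 2: Sum ranks within each group.
R_1 = 10 (n_1 = 3)
R_2 = 36.5 (n_2 = 4)
R_3 = 33.5 (n_3 = 4)
R_4 = 40 (n_4 = 4)
Step 3: H = 12/(N(N+1)) * sum(R_i^2/n_i) - 3(N+1)
     = 12/(15*16) * (10^2/3 + 36.5^2/4 + 33.5^2/4 + 40^2/4) - 3*16
     = 0.050000 * 1046.96 - 48
     = 4.347917.
Step 4: Ties present; correction factor C = 1 - 18/(15^3 - 15) = 0.994643. Corrected H = 4.347917 / 0.994643 = 4.371335.
Step 5: Under H0, H ~ chi^2(3); p-value = 0.224058.
Step 6: alpha = 0.05. fail to reject H0.

H = 4.3713, df = 3, p = 0.224058, fail to reject H0.


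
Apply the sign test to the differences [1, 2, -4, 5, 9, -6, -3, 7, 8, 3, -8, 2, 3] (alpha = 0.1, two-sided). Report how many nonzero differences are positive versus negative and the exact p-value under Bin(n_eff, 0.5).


Step 1: Discard zero differences. Original n = 13; n_eff = number of nonzero differences = 13.
Nonzero differences (with sign): +1, +2, -4, +5, +9, -6, -3, +7, +8, +3, -8, +2, +3
Step 2: Count signs: positive = 9, negative = 4.
Step 3: Under H0: P(positive) = 0.5, so the number of positives S ~ Bin(13, 0.5).
Step 4: Two-sided exact p-value = sum of Bin(13,0.5) probabilities at or below the observed probability = 0.266846.
Step 5: alpha = 0.1. fail to reject H0.

n_eff = 13, pos = 9, neg = 4, p = 0.266846, fail to reject H0.


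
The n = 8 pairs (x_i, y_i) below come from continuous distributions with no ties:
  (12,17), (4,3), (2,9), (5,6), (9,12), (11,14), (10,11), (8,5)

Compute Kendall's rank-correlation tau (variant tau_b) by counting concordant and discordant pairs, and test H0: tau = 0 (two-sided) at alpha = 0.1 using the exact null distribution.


Step 1: Enumerate the 28 unordered pairs (i,j) with i<j and classify each by sign(x_j-x_i) * sign(y_j-y_i).
  (1,2):dx=-8,dy=-14->C; (1,3):dx=-10,dy=-8->C; (1,4):dx=-7,dy=-11->C; (1,5):dx=-3,dy=-5->C
  (1,6):dx=-1,dy=-3->C; (1,7):dx=-2,dy=-6->C; (1,8):dx=-4,dy=-12->C; (2,3):dx=-2,dy=+6->D
  (2,4):dx=+1,dy=+3->C; (2,5):dx=+5,dy=+9->C; (2,6):dx=+7,dy=+11->C; (2,7):dx=+6,dy=+8->C
  (2,8):dx=+4,dy=+2->C; (3,4):dx=+3,dy=-3->D; (3,5):dx=+7,dy=+3->C; (3,6):dx=+9,dy=+5->C
  (3,7):dx=+8,dy=+2->C; (3,8):dx=+6,dy=-4->D; (4,5):dx=+4,dy=+6->C; (4,6):dx=+6,dy=+8->C
  (4,7):dx=+5,dy=+5->C; (4,8):dx=+3,dy=-1->D; (5,6):dx=+2,dy=+2->C; (5,7):dx=+1,dy=-1->D
  (5,8):dx=-1,dy=-7->C; (6,7):dx=-1,dy=-3->C; (6,8):dx=-3,dy=-9->C; (7,8):dx=-2,dy=-6->C
Step 2: C = 23, D = 5, total pairs = 28.
Step 3: tau = (C - D)/(n(n-1)/2) = (23 - 5)/28 = 0.642857.
Step 4: Exact two-sided p-value (enumerate n! = 40320 permutations of y under H0): p = 0.031151.
Step 5: alpha = 0.1. reject H0.

tau_b = 0.6429 (C=23, D=5), p = 0.031151, reject H0.


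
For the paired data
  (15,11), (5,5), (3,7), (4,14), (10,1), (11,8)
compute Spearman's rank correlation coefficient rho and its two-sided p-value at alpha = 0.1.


Step 1: Rank x and y separately (midranks; no ties here).
rank(x): 15->6, 5->3, 3->1, 4->2, 10->4, 11->5
rank(y): 11->5, 5->2, 7->3, 14->6, 1->1, 8->4
Step 2: d_i = R_x(i) - R_y(i); compute d_i^2.
  (6-5)^2=1, (3-2)^2=1, (1-3)^2=4, (2-6)^2=16, (4-1)^2=9, (5-4)^2=1
sum(d^2) = 32.
Step 3: rho = 1 - 6*32 / (6*(6^2 - 1)) = 1 - 192/210 = 0.085714.
Step 4: Under H0, t = rho * sqrt((n-2)/(1-rho^2)) = 0.1721 ~ t(4).
Step 5: Two-sided p-value from the t-distribution with 4 df = 0.871743.
Step 6: alpha = 0.1. fail to reject H0.

rho = 0.0857, p = 0.871743, fail to reject H0 at alpha = 0.1.


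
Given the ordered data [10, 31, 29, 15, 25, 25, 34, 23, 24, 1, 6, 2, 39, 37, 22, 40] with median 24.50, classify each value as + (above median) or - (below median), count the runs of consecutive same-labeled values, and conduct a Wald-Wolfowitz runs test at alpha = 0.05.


Step 1: Compute median = 24.50; label A = above, B = below.
Labels in order: BAABAAABBBBBAABA  (n_A = 8, n_B = 8)
Step 2: Count runs R = 8.
Step 3: Under H0 (random ordering), E[R] = 2*n_A*n_B/(n_A+n_B) + 1 = 2*8*8/16 + 1 = 9.0000.
        Var[R] = 2*n_A*n_B*(2*n_A*n_B - n_A - n_B) / ((n_A+n_B)^2 * (n_A+n_B-1)) = 14336/3840 = 3.7333.
        SD[R] = 1.9322.
Step 4: Continuity-corrected z = (R + 0.5 - E[R]) / SD[R] = (8 + 0.5 - 9.0000) / 1.9322 = -0.2588.
Step 5: Two-sided p-value via normal approximation = 2*(1 - Phi(|z|)) = 0.795809.
Step 6: alpha = 0.05. fail to reject H0.

R = 8, z = -0.2588, p = 0.795809, fail to reject H0.


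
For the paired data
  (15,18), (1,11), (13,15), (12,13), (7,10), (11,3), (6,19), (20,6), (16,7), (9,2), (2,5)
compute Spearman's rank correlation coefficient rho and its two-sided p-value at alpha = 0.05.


Step 1: Rank x and y separately (midranks; no ties here).
rank(x): 15->9, 1->1, 13->8, 12->7, 7->4, 11->6, 6->3, 20->11, 16->10, 9->5, 2->2
rank(y): 18->10, 11->7, 15->9, 13->8, 10->6, 3->2, 19->11, 6->4, 7->5, 2->1, 5->3
Step 2: d_i = R_x(i) - R_y(i); compute d_i^2.
  (9-10)^2=1, (1-7)^2=36, (8-9)^2=1, (7-8)^2=1, (4-6)^2=4, (6-2)^2=16, (3-11)^2=64, (11-4)^2=49, (10-5)^2=25, (5-1)^2=16, (2-3)^2=1
sum(d^2) = 214.
Step 3: rho = 1 - 6*214 / (11*(11^2 - 1)) = 1 - 1284/1320 = 0.027273.
Step 4: Under H0, t = rho * sqrt((n-2)/(1-rho^2)) = 0.0818 ~ t(9).
Step 5: Two-sided p-value from the t-distribution with 9 df = 0.936558.
Step 6: alpha = 0.05. fail to reject H0.

rho = 0.0273, p = 0.936558, fail to reject H0 at alpha = 0.05.


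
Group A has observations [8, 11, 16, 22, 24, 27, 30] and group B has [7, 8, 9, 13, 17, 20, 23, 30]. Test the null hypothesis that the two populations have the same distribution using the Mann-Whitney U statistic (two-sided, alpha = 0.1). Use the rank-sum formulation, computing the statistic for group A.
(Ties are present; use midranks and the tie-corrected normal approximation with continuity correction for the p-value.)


Step 1: Combine and sort all 15 observations; assign midranks.
sorted (value, group): (7,Y), (8,X), (8,Y), (9,Y), (11,X), (13,Y), (16,X), (17,Y), (20,Y), (22,X), (23,Y), (24,X), (27,X), (30,X), (30,Y)
ranks: 7->1, 8->2.5, 8->2.5, 9->4, 11->5, 13->6, 16->7, 17->8, 20->9, 22->10, 23->11, 24->12, 27->13, 30->14.5, 30->14.5
Step 2: Rank sum for X: R1 = 2.5 + 5 + 7 + 10 + 12 + 13 + 14.5 = 64.
Step 3: U_X = R1 - n1(n1+1)/2 = 64 - 7*8/2 = 64 - 28 = 36.
       U_Y = n1*n2 - U_X = 56 - 36 = 20.
Step 4: Ties are present, so use the tie-corrected normal approximation (with continuity correction) for the p-value.
Step 5: p-value = 0.384568; compare to alpha = 0.1. fail to reject H0.

U_X = 36, p = 0.384568, fail to reject H0 at alpha = 0.1.


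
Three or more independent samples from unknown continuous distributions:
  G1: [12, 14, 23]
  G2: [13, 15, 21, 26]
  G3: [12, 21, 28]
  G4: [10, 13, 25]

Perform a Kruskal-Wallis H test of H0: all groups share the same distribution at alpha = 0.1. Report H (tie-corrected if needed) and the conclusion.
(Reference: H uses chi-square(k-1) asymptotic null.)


Step 1: Combine all N = 13 observations and assign midranks.
sorted (value, group, rank): (10,G4,1), (12,G1,2.5), (12,G3,2.5), (13,G2,4.5), (13,G4,4.5), (14,G1,6), (15,G2,7), (21,G2,8.5), (21,G3,8.5), (23,G1,10), (25,G4,11), (26,G2,12), (28,G3,13)
Step 2: Sum ranks within each group.
R_1 = 18.5 (n_1 = 3)
R_2 = 32 (n_2 = 4)
R_3 = 24 (n_3 = 3)
R_4 = 16.5 (n_4 = 3)
Step 3: H = 12/(N(N+1)) * sum(R_i^2/n_i) - 3(N+1)
     = 12/(13*14) * (18.5^2/3 + 32^2/4 + 24^2/3 + 16.5^2/3) - 3*14
     = 0.065934 * 652.833 - 42
     = 1.043956.
Step 4: Ties present; correction factor C = 1 - 18/(13^3 - 13) = 0.991758. Corrected H = 1.043956 / 0.991758 = 1.052632.
Step 5: Under H0, H ~ chi^2(3); p-value = 0.788520.
Step 6: alpha = 0.1. fail to reject H0.

H = 1.0526, df = 3, p = 0.788520, fail to reject H0.


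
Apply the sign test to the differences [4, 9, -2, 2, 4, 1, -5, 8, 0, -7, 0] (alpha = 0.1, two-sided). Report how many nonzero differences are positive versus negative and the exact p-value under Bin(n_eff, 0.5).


Step 1: Discard zero differences. Original n = 11; n_eff = number of nonzero differences = 9.
Nonzero differences (with sign): +4, +9, -2, +2, +4, +1, -5, +8, -7
Step 2: Count signs: positive = 6, negative = 3.
Step 3: Under H0: P(positive) = 0.5, so the number of positives S ~ Bin(9, 0.5).
Step 4: Two-sided exact p-value = sum of Bin(9,0.5) probabilities at or below the observed probability = 0.507812.
Step 5: alpha = 0.1. fail to reject H0.

n_eff = 9, pos = 6, neg = 3, p = 0.507812, fail to reject H0.


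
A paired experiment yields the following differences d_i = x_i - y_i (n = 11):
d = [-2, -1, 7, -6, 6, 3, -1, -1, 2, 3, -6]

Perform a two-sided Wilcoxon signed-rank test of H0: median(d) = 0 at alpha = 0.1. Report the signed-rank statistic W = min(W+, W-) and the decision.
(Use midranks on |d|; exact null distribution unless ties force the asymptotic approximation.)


Step 1: Drop any zero differences (none here) and take |d_i|.
|d| = [2, 1, 7, 6, 6, 3, 1, 1, 2, 3, 6]
Step 2: Midrank |d_i| (ties get averaged ranks).
ranks: |2|->4.5, |1|->2, |7|->11, |6|->9, |6|->9, |3|->6.5, |1|->2, |1|->2, |2|->4.5, |3|->6.5, |6|->9
Step 3: Attach original signs; sum ranks with positive sign and with negative sign.
W+ = 11 + 9 + 6.5 + 4.5 + 6.5 = 37.5
W- = 4.5 + 2 + 9 + 2 + 2 + 9 = 28.5
(Check: W+ + W- = 66 should equal n(n+1)/2 = 66.)
Step 4: Test statistic W = min(W+, W-) = 28.5.
Step 5: Ties in |d|, so use the tie-corrected normal approximation.
        E[W] = n(n+1)/4 = 11*12/4 = 33.
        Tie groups: |d|=1 (t=3), |d|=2 (t=2), |d|=3 (t=2), |d|=6 (t=3); sum(t^3 - t) = 60.
        Var[W] = n(n+1)(2n+1)/24 - sum(t^3-t)/48 = 3036/24 - 60/48 = 125.25.
        z = (W - E[W]) / sqrt(Var[W]) = (28.5 - 33) / 11.1915 = -0.4021.
        Two-sided p = 2*Phi(z) = 0.687618.
Step 6: alpha = 0.1. fail to reject H0.

W+ = 37.5, W- = 28.5, W = min = 28.5, p = 0.687618, fail to reject H0.


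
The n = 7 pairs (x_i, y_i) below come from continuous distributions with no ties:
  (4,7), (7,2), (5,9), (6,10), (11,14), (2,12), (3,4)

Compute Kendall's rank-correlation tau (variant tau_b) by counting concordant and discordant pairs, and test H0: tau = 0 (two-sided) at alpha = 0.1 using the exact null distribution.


Step 1: Enumerate the 21 unordered pairs (i,j) with i<j and classify each by sign(x_j-x_i) * sign(y_j-y_i).
  (1,2):dx=+3,dy=-5->D; (1,3):dx=+1,dy=+2->C; (1,4):dx=+2,dy=+3->C; (1,5):dx=+7,dy=+7->C
  (1,6):dx=-2,dy=+5->D; (1,7):dx=-1,dy=-3->C; (2,3):dx=-2,dy=+7->D; (2,4):dx=-1,dy=+8->D
  (2,5):dx=+4,dy=+12->C; (2,6):dx=-5,dy=+10->D; (2,7):dx=-4,dy=+2->D; (3,4):dx=+1,dy=+1->C
  (3,5):dx=+6,dy=+5->C; (3,6):dx=-3,dy=+3->D; (3,7):dx=-2,dy=-5->C; (4,5):dx=+5,dy=+4->C
  (4,6):dx=-4,dy=+2->D; (4,7):dx=-3,dy=-6->C; (5,6):dx=-9,dy=-2->C; (5,7):dx=-8,dy=-10->C
  (6,7):dx=+1,dy=-8->D
Step 2: C = 12, D = 9, total pairs = 21.
Step 3: tau = (C - D)/(n(n-1)/2) = (12 - 9)/21 = 0.142857.
Step 4: Exact two-sided p-value (enumerate n! = 5040 permutations of y under H0): p = 0.772619.
Step 5: alpha = 0.1. fail to reject H0.

tau_b = 0.1429 (C=12, D=9), p = 0.772619, fail to reject H0.


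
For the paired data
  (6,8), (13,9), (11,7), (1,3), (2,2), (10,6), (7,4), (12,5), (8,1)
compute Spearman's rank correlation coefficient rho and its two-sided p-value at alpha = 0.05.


Step 1: Rank x and y separately (midranks; no ties here).
rank(x): 6->3, 13->9, 11->7, 1->1, 2->2, 10->6, 7->4, 12->8, 8->5
rank(y): 8->8, 9->9, 7->7, 3->3, 2->2, 6->6, 4->4, 5->5, 1->1
Step 2: d_i = R_x(i) - R_y(i); compute d_i^2.
  (3-8)^2=25, (9-9)^2=0, (7-7)^2=0, (1-3)^2=4, (2-2)^2=0, (6-6)^2=0, (4-4)^2=0, (8-5)^2=9, (5-1)^2=16
sum(d^2) = 54.
Step 3: rho = 1 - 6*54 / (9*(9^2 - 1)) = 1 - 324/720 = 0.550000.
Step 4: Under H0, t = rho * sqrt((n-2)/(1-rho^2)) = 1.7424 ~ t(7).
Step 5: Two-sided p-value from the t-distribution with 7 df = 0.124977.
Step 6: alpha = 0.05. fail to reject H0.

rho = 0.5500, p = 0.124977, fail to reject H0 at alpha = 0.05.


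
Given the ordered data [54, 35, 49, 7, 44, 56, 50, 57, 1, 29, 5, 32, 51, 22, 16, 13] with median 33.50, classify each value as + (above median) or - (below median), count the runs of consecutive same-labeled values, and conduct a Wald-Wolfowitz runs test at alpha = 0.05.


Step 1: Compute median = 33.50; label A = above, B = below.
Labels in order: AAABAAAABBBBABBB  (n_A = 8, n_B = 8)
Step 2: Count runs R = 6.
Step 3: Under H0 (random ordering), E[R] = 2*n_A*n_B/(n_A+n_B) + 1 = 2*8*8/16 + 1 = 9.0000.
        Var[R] = 2*n_A*n_B*(2*n_A*n_B - n_A - n_B) / ((n_A+n_B)^2 * (n_A+n_B-1)) = 14336/3840 = 3.7333.
        SD[R] = 1.9322.
Step 4: Continuity-corrected z = (R + 0.5 - E[R]) / SD[R] = (6 + 0.5 - 9.0000) / 1.9322 = -1.2939.
Step 5: Two-sided p-value via normal approximation = 2*(1 - Phi(|z|)) = 0.195709.
Step 6: alpha = 0.05. fail to reject H0.

R = 6, z = -1.2939, p = 0.195709, fail to reject H0.


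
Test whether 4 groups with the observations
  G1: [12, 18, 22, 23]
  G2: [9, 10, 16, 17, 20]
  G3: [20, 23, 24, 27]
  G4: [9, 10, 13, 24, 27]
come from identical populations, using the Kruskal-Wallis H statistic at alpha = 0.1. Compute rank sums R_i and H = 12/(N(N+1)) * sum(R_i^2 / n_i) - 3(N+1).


Step 1: Combine all N = 18 observations and assign midranks.
sorted (value, group, rank): (9,G2,1.5), (9,G4,1.5), (10,G2,3.5), (10,G4,3.5), (12,G1,5), (13,G4,6), (16,G2,7), (17,G2,8), (18,G1,9), (20,G2,10.5), (20,G3,10.5), (22,G1,12), (23,G1,13.5), (23,G3,13.5), (24,G3,15.5), (24,G4,15.5), (27,G3,17.5), (27,G4,17.5)
Step 2: Sum ranks within each group.
R_1 = 39.5 (n_1 = 4)
R_2 = 30.5 (n_2 = 5)
R_3 = 57 (n_3 = 4)
R_4 = 44 (n_4 = 5)
Step 3: H = 12/(N(N+1)) * sum(R_i^2/n_i) - 3(N+1)
     = 12/(18*19) * (39.5^2/4 + 30.5^2/5 + 57^2/4 + 44^2/5) - 3*19
     = 0.035088 * 1775.56 - 57
     = 5.300439.
Step 4: Ties present; correction factor C = 1 - 36/(18^3 - 18) = 0.993808. Corrected H = 5.300439 / 0.993808 = 5.333463.
Step 5: Under H0, H ~ chi^2(3); p-value = 0.148946.
Step 6: alpha = 0.1. fail to reject H0.

H = 5.3335, df = 3, p = 0.148946, fail to reject H0.


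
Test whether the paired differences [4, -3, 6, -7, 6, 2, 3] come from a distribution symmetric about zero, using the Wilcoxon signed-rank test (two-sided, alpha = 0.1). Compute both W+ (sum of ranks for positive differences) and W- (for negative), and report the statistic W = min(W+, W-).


Step 1: Drop any zero differences (none here) and take |d_i|.
|d| = [4, 3, 6, 7, 6, 2, 3]
Step 2: Midrank |d_i| (ties get averaged ranks).
ranks: |4|->4, |3|->2.5, |6|->5.5, |7|->7, |6|->5.5, |2|->1, |3|->2.5
Step 3: Attach original signs; sum ranks with positive sign and with negative sign.
W+ = 4 + 5.5 + 5.5 + 1 + 2.5 = 18.5
W- = 2.5 + 7 = 9.5
(Check: W+ + W- = 28 should equal n(n+1)/2 = 28.)
Step 4: Test statistic W = min(W+, W-) = 9.5.
Step 5: Ties in |d|, so use the tie-corrected normal approximation.
        E[W] = n(n+1)/4 = 7*8/4 = 14.
        Tie groups: |d|=3 (t=2), |d|=6 (t=2); sum(t^3 - t) = 12.
        Var[W] = n(n+1)(2n+1)/24 - sum(t^3-t)/48 = 840/24 - 12/48 = 34.75.
        z = (W - E[W]) / sqrt(Var[W]) = (9.5 - 14) / 5.8949 = -0.7634.
        Two-sided p = 2*Phi(z) = 0.445243.
Step 6: alpha = 0.1. fail to reject H0.

W+ = 18.5, W- = 9.5, W = min = 9.5, p = 0.445243, fail to reject H0.


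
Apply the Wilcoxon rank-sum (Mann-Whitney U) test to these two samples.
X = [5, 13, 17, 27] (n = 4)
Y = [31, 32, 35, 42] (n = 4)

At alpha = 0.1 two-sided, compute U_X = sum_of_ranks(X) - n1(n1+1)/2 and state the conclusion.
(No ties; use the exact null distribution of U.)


Step 1: Combine and sort all 8 observations; assign midranks.
sorted (value, group): (5,X), (13,X), (17,X), (27,X), (31,Y), (32,Y), (35,Y), (42,Y)
ranks: 5->1, 13->2, 17->3, 27->4, 31->5, 32->6, 35->7, 42->8
Step 2: Rank sum for X: R1 = 1 + 2 + 3 + 4 = 10.
Step 3: U_X = R1 - n1(n1+1)/2 = 10 - 4*5/2 = 10 - 10 = 0.
       U_Y = n1*n2 - U_X = 16 - 0 = 16.
Step 4: No ties, so the exact null distribution of U (based on enumerating the C(8,4) = 70 equally likely rank assignments) gives the two-sided p-value.
Step 5: p-value = 0.028571; compare to alpha = 0.1. reject H0.

U_X = 0, p = 0.028571, reject H0 at alpha = 0.1.


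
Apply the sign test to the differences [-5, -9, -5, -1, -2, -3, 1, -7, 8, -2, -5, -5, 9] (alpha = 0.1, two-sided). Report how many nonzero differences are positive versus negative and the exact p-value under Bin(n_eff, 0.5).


Step 1: Discard zero differences. Original n = 13; n_eff = number of nonzero differences = 13.
Nonzero differences (with sign): -5, -9, -5, -1, -2, -3, +1, -7, +8, -2, -5, -5, +9
Step 2: Count signs: positive = 3, negative = 10.
Step 3: Under H0: P(positive) = 0.5, so the number of positives S ~ Bin(13, 0.5).
Step 4: Two-sided exact p-value = sum of Bin(13,0.5) probabilities at or below the observed probability = 0.092285.
Step 5: alpha = 0.1. reject H0.

n_eff = 13, pos = 3, neg = 10, p = 0.092285, reject H0.


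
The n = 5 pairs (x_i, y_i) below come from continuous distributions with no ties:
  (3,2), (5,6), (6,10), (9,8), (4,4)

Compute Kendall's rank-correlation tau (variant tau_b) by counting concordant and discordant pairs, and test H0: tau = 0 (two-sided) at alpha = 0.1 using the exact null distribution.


Step 1: Enumerate the 10 unordered pairs (i,j) with i<j and classify each by sign(x_j-x_i) * sign(y_j-y_i).
  (1,2):dx=+2,dy=+4->C; (1,3):dx=+3,dy=+8->C; (1,4):dx=+6,dy=+6->C; (1,5):dx=+1,dy=+2->C
  (2,3):dx=+1,dy=+4->C; (2,4):dx=+4,dy=+2->C; (2,5):dx=-1,dy=-2->C; (3,4):dx=+3,dy=-2->D
  (3,5):dx=-2,dy=-6->C; (4,5):dx=-5,dy=-4->C
Step 2: C = 9, D = 1, total pairs = 10.
Step 3: tau = (C - D)/(n(n-1)/2) = (9 - 1)/10 = 0.800000.
Step 4: Exact two-sided p-value (enumerate n! = 120 permutations of y under H0): p = 0.083333.
Step 5: alpha = 0.1. reject H0.

tau_b = 0.8000 (C=9, D=1), p = 0.083333, reject H0.


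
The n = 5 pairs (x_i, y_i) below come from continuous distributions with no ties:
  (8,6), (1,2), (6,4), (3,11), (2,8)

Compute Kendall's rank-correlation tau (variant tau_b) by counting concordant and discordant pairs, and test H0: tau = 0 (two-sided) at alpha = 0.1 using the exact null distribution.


Step 1: Enumerate the 10 unordered pairs (i,j) with i<j and classify each by sign(x_j-x_i) * sign(y_j-y_i).
  (1,2):dx=-7,dy=-4->C; (1,3):dx=-2,dy=-2->C; (1,4):dx=-5,dy=+5->D; (1,5):dx=-6,dy=+2->D
  (2,3):dx=+5,dy=+2->C; (2,4):dx=+2,dy=+9->C; (2,5):dx=+1,dy=+6->C; (3,4):dx=-3,dy=+7->D
  (3,5):dx=-4,dy=+4->D; (4,5):dx=-1,dy=-3->C
Step 2: C = 6, D = 4, total pairs = 10.
Step 3: tau = (C - D)/(n(n-1)/2) = (6 - 4)/10 = 0.200000.
Step 4: Exact two-sided p-value (enumerate n! = 120 permutations of y under H0): p = 0.816667.
Step 5: alpha = 0.1. fail to reject H0.

tau_b = 0.2000 (C=6, D=4), p = 0.816667, fail to reject H0.


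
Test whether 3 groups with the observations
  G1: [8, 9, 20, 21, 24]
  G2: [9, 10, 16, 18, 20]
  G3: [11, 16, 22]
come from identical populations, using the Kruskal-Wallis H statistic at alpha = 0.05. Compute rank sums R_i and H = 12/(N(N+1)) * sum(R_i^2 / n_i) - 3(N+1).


Step 1: Combine all N = 13 observations and assign midranks.
sorted (value, group, rank): (8,G1,1), (9,G1,2.5), (9,G2,2.5), (10,G2,4), (11,G3,5), (16,G2,6.5), (16,G3,6.5), (18,G2,8), (20,G1,9.5), (20,G2,9.5), (21,G1,11), (22,G3,12), (24,G1,13)
Step 2: Sum ranks within each group.
R_1 = 37 (n_1 = 5)
R_2 = 30.5 (n_2 = 5)
R_3 = 23.5 (n_3 = 3)
Step 3: H = 12/(N(N+1)) * sum(R_i^2/n_i) - 3(N+1)
     = 12/(13*14) * (37^2/5 + 30.5^2/5 + 23.5^2/3) - 3*14
     = 0.065934 * 643.933 - 42
     = 0.457143.
Step 4: Ties present; correction factor C = 1 - 18/(13^3 - 13) = 0.991758. Corrected H = 0.457143 / 0.991758 = 0.460942.
Step 5: Under H0, H ~ chi^2(2); p-value = 0.794160.
Step 6: alpha = 0.05. fail to reject H0.

H = 0.4609, df = 2, p = 0.794160, fail to reject H0.


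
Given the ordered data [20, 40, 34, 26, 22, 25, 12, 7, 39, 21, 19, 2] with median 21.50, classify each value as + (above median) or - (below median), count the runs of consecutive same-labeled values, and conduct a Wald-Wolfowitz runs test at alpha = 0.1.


Step 1: Compute median = 21.50; label A = above, B = below.
Labels in order: BAAAAABBABBB  (n_A = 6, n_B = 6)
Step 2: Count runs R = 5.
Step 3: Under H0 (random ordering), E[R] = 2*n_A*n_B/(n_A+n_B) + 1 = 2*6*6/12 + 1 = 7.0000.
        Var[R] = 2*n_A*n_B*(2*n_A*n_B - n_A - n_B) / ((n_A+n_B)^2 * (n_A+n_B-1)) = 4320/1584 = 2.7273.
        SD[R] = 1.6514.
Step 4: Continuity-corrected z = (R + 0.5 - E[R]) / SD[R] = (5 + 0.5 - 7.0000) / 1.6514 = -0.9083.
Step 5: Two-sided p-value via normal approximation = 2*(1 - Phi(|z|)) = 0.363722.
Step 6: alpha = 0.1. fail to reject H0.

R = 5, z = -0.9083, p = 0.363722, fail to reject H0.


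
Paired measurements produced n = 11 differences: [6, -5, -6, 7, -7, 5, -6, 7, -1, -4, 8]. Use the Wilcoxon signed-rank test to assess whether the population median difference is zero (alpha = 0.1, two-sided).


Step 1: Drop any zero differences (none here) and take |d_i|.
|d| = [6, 5, 6, 7, 7, 5, 6, 7, 1, 4, 8]
Step 2: Midrank |d_i| (ties get averaged ranks).
ranks: |6|->6, |5|->3.5, |6|->6, |7|->9, |7|->9, |5|->3.5, |6|->6, |7|->9, |1|->1, |4|->2, |8|->11
Step 3: Attach original signs; sum ranks with positive sign and with negative sign.
W+ = 6 + 9 + 3.5 + 9 + 11 = 38.5
W- = 3.5 + 6 + 9 + 6 + 1 + 2 = 27.5
(Check: W+ + W- = 66 should equal n(n+1)/2 = 66.)
Step 4: Test statistic W = min(W+, W-) = 27.5.
Step 5: Ties in |d|, so use the tie-corrected normal approximation.
        E[W] = n(n+1)/4 = 11*12/4 = 33.
        Tie groups: |d|=5 (t=2), |d|=6 (t=3), |d|=7 (t=3); sum(t^3 - t) = 54.
        Var[W] = n(n+1)(2n+1)/24 - sum(t^3-t)/48 = 3036/24 - 54/48 = 125.375.
        z = (W - E[W]) / sqrt(Var[W]) = (27.5 - 33) / 11.1971 = -0.4912.
        Two-sided p = 2*Phi(z) = 0.623286.
Step 6: alpha = 0.1. fail to reject H0.

W+ = 38.5, W- = 27.5, W = min = 27.5, p = 0.623286, fail to reject H0.


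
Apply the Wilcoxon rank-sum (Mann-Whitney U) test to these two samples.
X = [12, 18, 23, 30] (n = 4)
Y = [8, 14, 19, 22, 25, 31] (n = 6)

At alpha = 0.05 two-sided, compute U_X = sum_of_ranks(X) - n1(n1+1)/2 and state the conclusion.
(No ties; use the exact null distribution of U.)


Step 1: Combine and sort all 10 observations; assign midranks.
sorted (value, group): (8,Y), (12,X), (14,Y), (18,X), (19,Y), (22,Y), (23,X), (25,Y), (30,X), (31,Y)
ranks: 8->1, 12->2, 14->3, 18->4, 19->5, 22->6, 23->7, 25->8, 30->9, 31->10
Step 2: Rank sum for X: R1 = 2 + 4 + 7 + 9 = 22.
Step 3: U_X = R1 - n1(n1+1)/2 = 22 - 4*5/2 = 22 - 10 = 12.
       U_Y = n1*n2 - U_X = 24 - 12 = 12.
Step 4: No ties, so the exact null distribution of U (based on enumerating the C(10,4) = 210 equally likely rank assignments) gives the two-sided p-value.
Step 5: p-value = 1.000000; compare to alpha = 0.05. fail to reject H0.

U_X = 12, p = 1.000000, fail to reject H0 at alpha = 0.05.


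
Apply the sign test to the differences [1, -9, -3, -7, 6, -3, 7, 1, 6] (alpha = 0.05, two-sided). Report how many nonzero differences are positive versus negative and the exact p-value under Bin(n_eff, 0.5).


Step 1: Discard zero differences. Original n = 9; n_eff = number of nonzero differences = 9.
Nonzero differences (with sign): +1, -9, -3, -7, +6, -3, +7, +1, +6
Step 2: Count signs: positive = 5, negative = 4.
Step 3: Under H0: P(positive) = 0.5, so the number of positives S ~ Bin(9, 0.5).
Step 4: Two-sided exact p-value = sum of Bin(9,0.5) probabilities at or below the observed probability = 1.000000.
Step 5: alpha = 0.05. fail to reject H0.

n_eff = 9, pos = 5, neg = 4, p = 1.000000, fail to reject H0.


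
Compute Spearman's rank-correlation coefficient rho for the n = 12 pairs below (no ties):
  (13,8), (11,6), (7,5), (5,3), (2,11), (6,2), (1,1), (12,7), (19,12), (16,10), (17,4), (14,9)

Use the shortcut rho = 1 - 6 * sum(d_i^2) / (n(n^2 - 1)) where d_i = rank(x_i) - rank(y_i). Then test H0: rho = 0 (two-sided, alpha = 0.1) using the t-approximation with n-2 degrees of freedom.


Step 1: Rank x and y separately (midranks; no ties here).
rank(x): 13->8, 11->6, 7->5, 5->3, 2->2, 6->4, 1->1, 12->7, 19->12, 16->10, 17->11, 14->9
rank(y): 8->8, 6->6, 5->5, 3->3, 11->11, 2->2, 1->1, 7->7, 12->12, 10->10, 4->4, 9->9
Step 2: d_i = R_x(i) - R_y(i); compute d_i^2.
  (8-8)^2=0, (6-6)^2=0, (5-5)^2=0, (3-3)^2=0, (2-11)^2=81, (4-2)^2=4, (1-1)^2=0, (7-7)^2=0, (12-12)^2=0, (10-10)^2=0, (11-4)^2=49, (9-9)^2=0
sum(d^2) = 134.
Step 3: rho = 1 - 6*134 / (12*(12^2 - 1)) = 1 - 804/1716 = 0.531469.
Step 4: Under H0, t = rho * sqrt((n-2)/(1-rho^2)) = 1.9841 ~ t(10).
Step 5: Two-sided p-value from the t-distribution with 10 df = 0.075362.
Step 6: alpha = 0.1. reject H0.

rho = 0.5315, p = 0.075362, reject H0 at alpha = 0.1.


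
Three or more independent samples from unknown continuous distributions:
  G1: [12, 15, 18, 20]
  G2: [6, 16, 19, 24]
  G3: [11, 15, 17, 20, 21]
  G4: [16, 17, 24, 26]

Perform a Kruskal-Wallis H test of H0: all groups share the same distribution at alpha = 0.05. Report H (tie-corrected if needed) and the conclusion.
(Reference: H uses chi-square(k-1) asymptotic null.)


Step 1: Combine all N = 17 observations and assign midranks.
sorted (value, group, rank): (6,G2,1), (11,G3,2), (12,G1,3), (15,G1,4.5), (15,G3,4.5), (16,G2,6.5), (16,G4,6.5), (17,G3,8.5), (17,G4,8.5), (18,G1,10), (19,G2,11), (20,G1,12.5), (20,G3,12.5), (21,G3,14), (24,G2,15.5), (24,G4,15.5), (26,G4,17)
Step 2: Sum ranks within each group.
R_1 = 30 (n_1 = 4)
R_2 = 34 (n_2 = 4)
R_3 = 41.5 (n_3 = 5)
R_4 = 47.5 (n_4 = 4)
Step 3: H = 12/(N(N+1)) * sum(R_i^2/n_i) - 3(N+1)
     = 12/(17*18) * (30^2/4 + 34^2/4 + 41.5^2/5 + 47.5^2/4) - 3*18
     = 0.039216 * 1422.51 - 54
     = 1.784804.
Step 4: Ties present; correction factor C = 1 - 30/(17^3 - 17) = 0.993873. Corrected H = 1.784804 / 0.993873 = 1.795808.
Step 5: Under H0, H ~ chi^2(3); p-value = 0.615848.
Step 6: alpha = 0.05. fail to reject H0.

H = 1.7958, df = 3, p = 0.615848, fail to reject H0.


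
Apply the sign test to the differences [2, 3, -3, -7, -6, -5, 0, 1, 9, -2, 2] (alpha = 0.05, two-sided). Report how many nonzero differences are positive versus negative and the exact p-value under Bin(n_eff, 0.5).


Step 1: Discard zero differences. Original n = 11; n_eff = number of nonzero differences = 10.
Nonzero differences (with sign): +2, +3, -3, -7, -6, -5, +1, +9, -2, +2
Step 2: Count signs: positive = 5, negative = 5.
Step 3: Under H0: P(positive) = 0.5, so the number of positives S ~ Bin(10, 0.5).
Step 4: Two-sided exact p-value = sum of Bin(10,0.5) probabilities at or below the observed probability = 1.000000.
Step 5: alpha = 0.05. fail to reject H0.

n_eff = 10, pos = 5, neg = 5, p = 1.000000, fail to reject H0.


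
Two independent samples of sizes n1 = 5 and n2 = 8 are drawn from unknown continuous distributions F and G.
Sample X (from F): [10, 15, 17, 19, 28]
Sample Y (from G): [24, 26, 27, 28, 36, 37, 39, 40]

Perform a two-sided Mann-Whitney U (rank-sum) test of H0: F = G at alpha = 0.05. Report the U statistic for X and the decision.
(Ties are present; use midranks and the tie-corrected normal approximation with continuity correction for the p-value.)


Step 1: Combine and sort all 13 observations; assign midranks.
sorted (value, group): (10,X), (15,X), (17,X), (19,X), (24,Y), (26,Y), (27,Y), (28,X), (28,Y), (36,Y), (37,Y), (39,Y), (40,Y)
ranks: 10->1, 15->2, 17->3, 19->4, 24->5, 26->6, 27->7, 28->8.5, 28->8.5, 36->10, 37->11, 39->12, 40->13
Step 2: Rank sum for X: R1 = 1 + 2 + 3 + 4 + 8.5 = 18.5.
Step 3: U_X = R1 - n1(n1+1)/2 = 18.5 - 5*6/2 = 18.5 - 15 = 3.5.
       U_Y = n1*n2 - U_X = 40 - 3.5 = 36.5.
Step 4: Ties are present, so use the tie-corrected normal approximation (with continuity correction) for the p-value.
Step 5: p-value = 0.019007; compare to alpha = 0.05. reject H0.

U_X = 3.5, p = 0.019007, reject H0 at alpha = 0.05.
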